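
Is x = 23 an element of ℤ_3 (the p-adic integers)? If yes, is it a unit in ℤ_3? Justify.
x ∈ ℤ_3^× (unit); v_3(x) = 0

ℤ_3 = {x ∈ ℚ_3 : v_3(x) ≥ 0} and ℤ_3^× = {x ∈ ℤ_3 : v_3(x) = 0}. Here v_3(23) = v_3(num) − v_3(den) = 0; compare against these criteria.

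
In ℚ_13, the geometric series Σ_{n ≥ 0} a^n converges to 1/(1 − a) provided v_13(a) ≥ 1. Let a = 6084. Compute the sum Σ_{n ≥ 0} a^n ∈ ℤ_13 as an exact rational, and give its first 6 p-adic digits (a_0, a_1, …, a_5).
Σ a^n = 1/(1 − a) = -1/6083;  first 6 digits = (1, 0, 10, 2, 9, 8)

v_13(a) = 2 ≥ 1, so the series converges in ℤ_13 to 1/(1 − a) = 1/(1 − 6084) = -1/6083. Expand this rational in ℤ_13: compute digits iteratively via d_i = x_i mod 13, x_{i+1} = (x_i − d_i)/13. The first 6 digits are (1, 0, 10, 2, 9, 8).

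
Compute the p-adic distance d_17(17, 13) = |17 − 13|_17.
d_17(17, 13) = 1

Step 1 — x − y = 17 − 13 = 4. Step 2 — v_17(4) = 0 (factor: 4 = (17^0 · 4); the sign does not affect v_p). Step 3 — |x − y|_17 = 17^{0} = 1.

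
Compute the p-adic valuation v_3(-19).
v_3(-19) = 0

v_3(n) is the largest exponent k such that 3^k divides n. Factor out: -19 = -3^0 · 19. (Sign doesn't affect v_p.) So v_3(-19) = 0.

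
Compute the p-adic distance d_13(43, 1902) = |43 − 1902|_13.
d_13(43, 1902) = 1/169

Step 1 — x − y = 43 − 1902 = -1859. Step 2 — v_13(-1859) = 2 (factor: -1859 = −(13^2 · 11); the sign does not affect v_p). Step 3 — |x − y|_13 = 13^{-2} = 1/169.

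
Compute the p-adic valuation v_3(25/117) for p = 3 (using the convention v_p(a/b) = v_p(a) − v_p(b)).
v_3(25/117) = -2

Factor powers of 3 from the numerator and denominator of the reduced fraction: 25 = 3^0 · 25 and 117 = 3^2 · 13. Apply v_p(a/b) = v_p(a) − v_p(b): v_3(25/117) = 0 − 2 = -2.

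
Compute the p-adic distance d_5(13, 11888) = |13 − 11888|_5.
d_5(13, 11888) = 1/625

Step 1 — x − y = 13 − 11888 = -11875. Step 2 — v_5(-11875) = 4 (factor: -11875 = −(5^4 · 19); the sign does not affect v_p). Step 3 — |x − y|_5 = 5^{-4} = 1/625.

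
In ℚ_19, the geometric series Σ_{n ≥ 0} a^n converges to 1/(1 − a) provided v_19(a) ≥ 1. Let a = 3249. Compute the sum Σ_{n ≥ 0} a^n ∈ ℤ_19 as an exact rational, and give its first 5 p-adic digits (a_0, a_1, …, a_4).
Σ a^n = 1/(1 − a) = -1/3248;  first 5 digits = (1, 0, 9, 0, 5)

v_19(a) = 2 ≥ 1, so the series converges in ℤ_19 to 1/(1 − a) = 1/(1 − 3249) = -1/3248. Expand this rational in ℤ_19: compute digits iteratively via d_i = x_i mod 19, x_{i+1} = (x_i − d_i)/19. The first 5 digits are (1, 0, 9, 0, 5).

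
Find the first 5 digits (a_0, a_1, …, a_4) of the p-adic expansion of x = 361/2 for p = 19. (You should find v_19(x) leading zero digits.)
(a_0, …, a_4) = (0, 0, 10, 9, 9)

v_19(361/2) = 2, so a_0 = ... = a_1 = 0. Factor out: x = 19^2 · u with u = 1/2 a unit in ℤ_19. Expand u iteratively via a_{v+i} = u_i mod 19, u_{i+1} = (u_i − a_{v+i})/19:
  u_0 = 1/2;  a_2 = 10;  u_1 = (u_0 − 10)/19 = -1/2
  u_1 = -1/2;  a_3 = 9;  u_2 = (u_1 − 9)/19 = -1/2
  u_2 = -1/2;  a_4 = 9;  u_3 = (u_2 − 9)/19 = -1/2
Digits: (0, 0, 10, 9, 9).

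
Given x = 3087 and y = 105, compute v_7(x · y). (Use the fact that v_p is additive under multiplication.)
v_7(324135) = 4

v_p(x) = 3 (factor: 3087 = 7^3 · 9); v_p(y) = 1 (factor: 105 = 7^1 · 15). Additivity: v_p(xy) = v_p(x) + v_p(y) = 3 + 1 = 4. (Direct check: xy = 324135 = 7^4 · (135).)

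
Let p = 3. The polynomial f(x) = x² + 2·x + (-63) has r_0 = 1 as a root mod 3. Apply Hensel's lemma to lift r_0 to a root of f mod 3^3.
r_2 = 7 (mod 27)

Hensel: r_{i+1} = r_i − f(r_i)·(f′(r_i))^{-1} mod 3^{i+2}, f′(x) = 2x + 2. Iterate:
  r_0 = 1 (mod 3)
  r_1 = 7 (mod 9)
  r_2 = 7 (mod 27)
Final: r = 7 satisfies f(r) ≡ 0 mod 3^3.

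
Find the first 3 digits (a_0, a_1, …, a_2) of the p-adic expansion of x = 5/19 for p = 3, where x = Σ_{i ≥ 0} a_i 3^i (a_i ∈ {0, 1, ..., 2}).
(a_0, …, a_2) = (2, 1, 2)

v_3(5/19) = 0 (numerator and denominator both coprime to 3), so x ∈ ℤ_3^×. Compute digits iteratively via a_i = x_i mod 3, x_{i+1} = (x_i − a_i)/3, with x_0 = x:
  x_0 = 5/19;  a_0 = 2;  x_1 = (x_0 − 2)/3 = -11/19
  x_1 = -11/19;  a_1 = 1;  x_2 = (x_1 − 1)/3 = -10/19
  x_2 = -10/19;  a_2 = 2;  x_3 = (x_2 − 2)/3 = -16/19
Digits: (2, 1, 2).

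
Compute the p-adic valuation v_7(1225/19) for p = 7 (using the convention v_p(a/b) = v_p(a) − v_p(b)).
v_7(1225/19) = 2

Factor powers of 7 from the numerator and denominator of the reduced fraction: 1225 = 7^2 · 25 and 19 = 7^0 · 19. Apply v_p(a/b) = v_p(a) − v_p(b): v_7(1225/19) = 2 − 0 = 2.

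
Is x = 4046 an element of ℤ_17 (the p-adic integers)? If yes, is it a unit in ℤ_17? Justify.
x ∈ ℤ_17 but not a unit; v_17(x) = 2 > 0

ℤ_17 = {x ∈ ℚ_17 : v_17(x) ≥ 0} and ℤ_17^× = {x ∈ ℤ_17 : v_17(x) = 0}. Here v_17(4046) = v_17(num) − v_17(den) = 2; compare against these criteria.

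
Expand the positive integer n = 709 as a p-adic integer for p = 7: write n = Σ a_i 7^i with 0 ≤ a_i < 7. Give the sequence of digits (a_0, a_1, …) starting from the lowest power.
(a_0, a_1, …) = (2, 3, 0, 2)

Repeated division by 7 gives the digits low-to-high: 709 = 2 + 3·7^1 + 2·7^3. Digit sequence: (2, 3, 0, 2).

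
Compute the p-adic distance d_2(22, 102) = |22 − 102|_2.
d_2(22, 102) = 1/16

Step 1 — x − y = 22 − 102 = -80. Step 2 — v_2(-80) = 4 (factor: -80 = −(2^4 · 5); the sign does not affect v_p). Step 3 — |x − y|_2 = 2^{-4} = 1/16.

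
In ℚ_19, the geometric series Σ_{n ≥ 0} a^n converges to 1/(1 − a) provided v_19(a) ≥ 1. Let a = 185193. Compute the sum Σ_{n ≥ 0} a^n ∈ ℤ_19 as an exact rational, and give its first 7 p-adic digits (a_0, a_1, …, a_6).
Σ a^n = 1/(1 − a) = -1/185192;  first 7 digits = (1, 0, 0, 8, 1, 0, 7)

v_19(a) = 3 ≥ 1, so the series converges in ℤ_19 to 1/(1 − a) = 1/(1 − 185193) = -1/185192. Expand this rational in ℤ_19: compute digits iteratively via d_i = x_i mod 19, x_{i+1} = (x_i − d_i)/19. The first 7 digits are (1, 0, 0, 8, 1, 0, 7).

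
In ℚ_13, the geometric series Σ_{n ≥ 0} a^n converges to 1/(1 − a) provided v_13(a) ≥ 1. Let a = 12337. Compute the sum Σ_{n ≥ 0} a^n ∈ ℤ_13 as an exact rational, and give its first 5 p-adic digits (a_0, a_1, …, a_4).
Σ a^n = 1/(1 − a) = -1/12336;  first 5 digits = (1, 0, 8, 5, 12)

v_13(a) = 2 ≥ 1, so the series converges in ℤ_13 to 1/(1 − a) = 1/(1 − 12337) = -1/12336. Expand this rational in ℤ_13: compute digits iteratively via d_i = x_i mod 13, x_{i+1} = (x_i − d_i)/13. The first 5 digits are (1, 0, 8, 5, 12).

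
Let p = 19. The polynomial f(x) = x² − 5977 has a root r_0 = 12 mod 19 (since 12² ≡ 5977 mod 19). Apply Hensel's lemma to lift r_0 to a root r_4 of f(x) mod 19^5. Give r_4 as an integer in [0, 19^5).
r_4 = 788303 (mod 2476099)

Hensel's recurrence: r_{i+1} = r_i − f(r_i)·(f′(r_i))^{-1} mod 19^{i+2}, with f′(x) = 2x. Iterate:
  r_0 = 12 (mod 19)
  r_1 = 240 (mod 361)
  r_2 = 6377 (mod 6859)
  r_3 = 6377 (mod 130321)
  r_4 = 788303 (mod 2476099)
Final: r_4 = 788303, and one checks f(r_4) ≡ 0 mod 19^5.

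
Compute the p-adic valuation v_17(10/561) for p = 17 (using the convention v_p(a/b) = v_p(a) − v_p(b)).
v_17(10/561) = -1

Factor powers of 17 from the numerator and denominator of the reduced fraction: 10 = 17^0 · 10 and 561 = 17^1 · 33. Apply v_p(a/b) = v_p(a) − v_p(b): v_17(10/561) = 0 − 1 = -1.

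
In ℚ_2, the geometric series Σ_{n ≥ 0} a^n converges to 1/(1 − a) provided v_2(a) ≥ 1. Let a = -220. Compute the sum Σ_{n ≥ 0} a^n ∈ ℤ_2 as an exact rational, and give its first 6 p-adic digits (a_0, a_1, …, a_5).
Σ a^n = 1/(1 − a) = 1/221;  first 6 digits = (1, 0, 1, 0, 1, 1)

v_2(a) = 2 ≥ 1, so the series converges in ℤ_2 to 1/(1 − a) = 1/(1 − (-220)) = 1/221. Expand this rational in ℤ_2: compute digits iteratively via d_i = x_i mod 2, x_{i+1} = (x_i − d_i)/2. The first 6 digits are (1, 0, 1, 0, 1, 1).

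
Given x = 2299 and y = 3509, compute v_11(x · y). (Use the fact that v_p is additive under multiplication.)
v_11(8067191) = 4

v_p(x) = 2 (factor: 2299 = 11^2 · 19); v_p(y) = 2 (factor: 3509 = 11^2 · 29). Additivity: v_p(xy) = v_p(x) + v_p(y) = 2 + 2 = 4. (Direct check: xy = 8067191 = 11^4 · (551).)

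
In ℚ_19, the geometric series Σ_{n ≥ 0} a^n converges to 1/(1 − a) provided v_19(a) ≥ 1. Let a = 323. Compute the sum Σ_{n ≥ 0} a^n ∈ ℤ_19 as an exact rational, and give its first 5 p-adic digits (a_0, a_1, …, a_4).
Σ a^n = 1/(1 − a) = -1/322;  first 5 digits = (1, 17, 4, 7, 9)

v_19(a) = 1 ≥ 1, so the series converges in ℤ_19 to 1/(1 − a) = 1/(1 − 323) = -1/322. Expand this rational in ℤ_19: compute digits iteratively via d_i = x_i mod 19, x_{i+1} = (x_i − d_i)/19. The first 5 digits are (1, 17, 4, 7, 9).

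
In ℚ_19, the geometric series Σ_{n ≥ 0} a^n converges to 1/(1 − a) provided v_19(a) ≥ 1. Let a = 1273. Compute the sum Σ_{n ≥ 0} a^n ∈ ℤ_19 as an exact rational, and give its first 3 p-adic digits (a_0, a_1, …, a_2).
Σ a^n = 1/(1 − a) = -1/1272;  first 3 digits = (1, 10, 8)

v_19(a) = 1 ≥ 1, so the series converges in ℤ_19 to 1/(1 − a) = 1/(1 − 1273) = -1/1272. Expand this rational in ℤ_19: compute digits iteratively via d_i = x_i mod 19, x_{i+1} = (x_i − d_i)/19. The first 3 digits are (1, 10, 8).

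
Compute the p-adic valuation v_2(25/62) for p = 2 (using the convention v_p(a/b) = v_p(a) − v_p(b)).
v_2(25/62) = -1

Factor powers of 2 from the numerator and denominator of the reduced fraction: 25 = 2^0 · 25 and 62 = 2^1 · 31. Apply v_p(a/b) = v_p(a) − v_p(b): v_2(25/62) = 0 − 1 = -1.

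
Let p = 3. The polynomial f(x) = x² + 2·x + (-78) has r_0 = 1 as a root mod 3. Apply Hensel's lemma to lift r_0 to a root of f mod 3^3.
r_2 = 4 (mod 27)

Hensel: r_{i+1} = r_i − f(r_i)·(f′(r_i))^{-1} mod 3^{i+2}, f′(x) = 2x + 2. Iterate:
  r_0 = 1 (mod 3)
  r_1 = 4 (mod 9)
  r_2 = 4 (mod 27)
Final: r = 4 satisfies f(r) ≡ 0 mod 3^3.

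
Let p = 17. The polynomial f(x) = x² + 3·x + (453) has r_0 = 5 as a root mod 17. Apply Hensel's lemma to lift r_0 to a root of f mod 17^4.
r_3 = 34158 (mod 83521)

Hensel: r_{i+1} = r_i − f(r_i)·(f′(r_i))^{-1} mod 17^{i+2}, f′(x) = 2x + 3. Iterate:
  r_0 = 5 (mod 17)
  r_1 = 56 (mod 289)
  r_2 = 4680 (mod 4913)
  r_3 = 34158 (mod 83521)
Final: r = 34158 satisfies f(r) ≡ 0 mod 17^4.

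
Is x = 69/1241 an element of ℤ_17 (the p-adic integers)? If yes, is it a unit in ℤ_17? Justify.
x ∉ ℤ_17 (v_17(x) = -1 < 0)

ℤ_17 = {x ∈ ℚ_17 : v_17(x) ≥ 0} and ℤ_17^× = {x ∈ ℤ_17 : v_17(x) = 0}. Here v_17(69/1241) = v_17(num) − v_17(den) = -1; compare against these criteria.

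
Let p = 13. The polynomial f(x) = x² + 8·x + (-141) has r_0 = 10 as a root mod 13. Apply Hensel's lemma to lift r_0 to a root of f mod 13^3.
r_2 = 1427 (mod 2197)

Hensel: r_{i+1} = r_i − f(r_i)·(f′(r_i))^{-1} mod 13^{i+2}, f′(x) = 2x + 8. Iterate:
  r_0 = 10 (mod 13)
  r_1 = 75 (mod 169)
  r_2 = 1427 (mod 2197)
Final: r = 1427 satisfies f(r) ≡ 0 mod 13^3.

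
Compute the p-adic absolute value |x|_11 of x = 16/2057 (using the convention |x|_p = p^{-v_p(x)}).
|16/2057|_11 = 121

Step 1 — compute v_11(x) by factoring powers of 11 out of the numerator and denominator: v_11(16/2057) = -2. Step 2 — apply |x|_p = p^{-v_p(x)} = 11^{2} = 121.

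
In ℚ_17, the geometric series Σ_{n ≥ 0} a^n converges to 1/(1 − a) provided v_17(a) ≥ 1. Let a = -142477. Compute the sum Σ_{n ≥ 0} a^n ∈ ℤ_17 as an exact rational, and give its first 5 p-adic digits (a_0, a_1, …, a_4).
Σ a^n = 1/(1 − a) = 1/142478;  first 5 digits = (1, 0, 0, 5, 15)

v_17(a) = 3 ≥ 1, so the series converges in ℤ_17 to 1/(1 − a) = 1/(1 − (-142477)) = 1/142478. Expand this rational in ℤ_17: compute digits iteratively via d_i = x_i mod 17, x_{i+1} = (x_i − d_i)/17. The first 5 digits are (1, 0, 0, 5, 15).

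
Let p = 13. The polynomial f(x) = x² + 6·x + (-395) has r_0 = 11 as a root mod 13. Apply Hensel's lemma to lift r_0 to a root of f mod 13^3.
r_2 = 2143 (mod 2197)

Hensel: r_{i+1} = r_i − f(r_i)·(f′(r_i))^{-1} mod 13^{i+2}, f′(x) = 2x + 6. Iterate:
  r_0 = 11 (mod 13)
  r_1 = 115 (mod 169)
  r_2 = 2143 (mod 2197)
Final: r = 2143 satisfies f(r) ≡ 0 mod 13^3.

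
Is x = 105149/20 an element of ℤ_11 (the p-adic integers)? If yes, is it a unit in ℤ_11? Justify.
x ∈ ℤ_11 but not a unit; v_11(x) = 3 > 0

ℤ_11 = {x ∈ ℚ_11 : v_11(x) ≥ 0} and ℤ_11^× = {x ∈ ℤ_11 : v_11(x) = 0}. Here v_11(105149/20) = v_11(num) − v_11(den) = 3; compare against these criteria.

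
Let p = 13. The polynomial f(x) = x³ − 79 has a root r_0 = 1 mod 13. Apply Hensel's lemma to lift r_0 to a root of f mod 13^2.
r_1 = 27 (mod 169)

Hensel: r_{i+1} = r_i − f(r_i)/f′(r_i) mod 13^{i+2}, where f′(x) = 3x². Iterate:
  r_0 = 1 (mod 13)
  r_1 = 27 (mod 169)
Final: r = 27 with f(r) ≡ 0 mod 13^2.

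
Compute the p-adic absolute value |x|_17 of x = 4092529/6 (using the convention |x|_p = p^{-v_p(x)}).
|4092529/6|_17 = 1/83521

Step 1 — compute v_17(x) by factoring powers of 17 out of the numerator and denominator: v_17(4092529/6) = 4. Step 2 — apply |x|_p = p^{-v_p(x)} = 17^{-4} = 1/83521.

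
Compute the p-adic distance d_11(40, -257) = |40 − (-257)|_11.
d_11(40, -257) = 1/11

Step 1 — x − y = 40 − (-257) = 297. Step 2 — v_11(297) = 1 (factor: 297 = (11^1 · 27); the sign does not affect v_p). Step 3 — |x − y|_11 = 11^{-1} = 1/11.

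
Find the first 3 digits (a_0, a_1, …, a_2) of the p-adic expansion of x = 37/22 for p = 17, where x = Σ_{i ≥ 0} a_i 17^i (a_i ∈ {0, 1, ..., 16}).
(a_0, …, a_2) = (4, 13, 0)

v_17(37/22) = 0 (numerator and denominator both coprime to 17), so x ∈ ℤ_17^×. Compute digits iteratively via a_i = x_i mod 17, x_{i+1} = (x_i − a_i)/17, with x_0 = x:
  x_0 = 37/22;  a_0 = 4;  x_1 = (x_0 − 4)/17 = -3/22
  x_1 = -3/22;  a_1 = 13;  x_2 = (x_1 − 13)/17 = -17/22
  x_2 = -17/22;  a_2 = 0;  x_3 = (x_2 − 0)/17 = -1/22
Digits: (4, 13, 0).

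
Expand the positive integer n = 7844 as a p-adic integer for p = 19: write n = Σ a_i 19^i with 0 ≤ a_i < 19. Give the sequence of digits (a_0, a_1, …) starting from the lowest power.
(a_0, a_1, …) = (16, 13, 2, 1)

Repeated division by 19 gives the digits low-to-high: 7844 = 16 + 13·19^1 + 2·19^2 + 1·19^3. Digit sequence: (16, 13, 2, 1).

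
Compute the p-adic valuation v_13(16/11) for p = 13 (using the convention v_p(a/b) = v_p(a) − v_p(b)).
v_13(16/11) = 0

Factor powers of 13 from the numerator and denominator of the reduced fraction: 16 = 13^0 · 16 and 11 = 13^0 · 11. Apply v_p(a/b) = v_p(a) − v_p(b): v_13(16/11) = 0 − 0 = 0.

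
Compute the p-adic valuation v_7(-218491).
v_7(-218491) = 5

v_7(n) is the largest exponent k such that 7^k divides n. Factor out: -218491 = -7^5 · 13. (Sign doesn't affect v_p.) So v_7(-218491) = 5.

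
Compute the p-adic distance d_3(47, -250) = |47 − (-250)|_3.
d_3(47, -250) = 1/27

Step 1 — x − y = 47 − (-250) = 297. Step 2 — v_3(297) = 3 (factor: 297 = (3^3 · 11); the sign does not affect v_p). Step 3 — |x − y|_3 = 3^{-3} = 1/27.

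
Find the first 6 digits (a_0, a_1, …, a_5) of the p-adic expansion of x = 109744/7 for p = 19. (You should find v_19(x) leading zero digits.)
(a_0, …, a_5) = (0, 0, 0, 5, 8, 5)

v_19(109744/7) = 3, so a_0 = ... = a_2 = 0. Factor out: x = 19^3 · u with u = 16/7 a unit in ℤ_19. Expand u iteratively via a_{v+i} = u_i mod 19, u_{i+1} = (u_i − a_{v+i})/19:
  u_0 = 16/7;  a_3 = 5;  u_1 = (u_0 − 5)/19 = -1/7
  u_1 = -1/7;  a_4 = 8;  u_2 = (u_1 − 8)/19 = -3/7
  u_2 = -3/7;  a_5 = 5;  u_3 = (u_2 − 5)/19 = -2/7
Digits: (0, 0, 0, 5, 8, 5).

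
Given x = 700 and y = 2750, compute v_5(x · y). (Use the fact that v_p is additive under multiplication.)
v_5(1925000) = 5

v_p(x) = 2 (factor: 700 = 5^2 · 28); v_p(y) = 3 (factor: 2750 = 5^3 · 22). Additivity: v_p(xy) = v_p(x) + v_p(y) = 2 + 3 = 5. (Direct check: xy = 1925000 = 5^5 · (616).)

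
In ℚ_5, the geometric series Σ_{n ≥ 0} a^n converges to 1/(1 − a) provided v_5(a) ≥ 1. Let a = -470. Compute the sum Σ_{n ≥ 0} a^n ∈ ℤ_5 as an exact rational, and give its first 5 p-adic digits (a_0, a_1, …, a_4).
Σ a^n = 1/(1 − a) = 1/471;  first 5 digits = (1, 1, 2, 4, 1)

v_5(a) = 1 ≥ 1, so the series converges in ℤ_5 to 1/(1 − a) = 1/(1 − (-470)) = 1/471. Expand this rational in ℤ_5: compute digits iteratively via d_i = x_i mod 5, x_{i+1} = (x_i − d_i)/5. The first 5 digits are (1, 1, 2, 4, 1).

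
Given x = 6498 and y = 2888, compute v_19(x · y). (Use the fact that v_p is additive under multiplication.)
v_19(18766224) = 4

v_p(x) = 2 (factor: 6498 = 19^2 · 18); v_p(y) = 2 (factor: 2888 = 19^2 · 8). Additivity: v_p(xy) = v_p(x) + v_p(y) = 2 + 2 = 4. (Direct check: xy = 18766224 = 19^4 · (144).)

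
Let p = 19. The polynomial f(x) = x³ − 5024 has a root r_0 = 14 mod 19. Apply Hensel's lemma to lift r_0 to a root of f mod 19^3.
r_2 = 3149 (mod 6859)

Hensel: r_{i+1} = r_i − f(r_i)/f′(r_i) mod 19^{i+2}, where f′(x) = 3x². Iterate:
  r_0 = 14 (mod 19)
  r_1 = 261 (mod 361)
  r_2 = 3149 (mod 6859)
Final: r = 3149 with f(r) ≡ 0 mod 19^3.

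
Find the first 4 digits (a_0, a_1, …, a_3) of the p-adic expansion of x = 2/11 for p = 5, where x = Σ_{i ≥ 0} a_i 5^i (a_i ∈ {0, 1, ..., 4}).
(a_0, …, a_3) = (2, 1, 2, 0)

v_5(2/11) = 0 (numerator and denominator both coprime to 5), so x ∈ ℤ_5^×. Compute digits iteratively via a_i = x_i mod 5, x_{i+1} = (x_i − a_i)/5, with x_0 = x:
  x_0 = 2/11;  a_0 = 2;  x_1 = (x_0 − 2)/5 = -4/11
  x_1 = -4/11;  a_1 = 1;  x_2 = (x_1 − 1)/5 = -3/11
  x_2 = -3/11;  a_2 = 2;  x_3 = (x_2 − 2)/5 = -5/11
  x_3 = -5/11;  a_3 = 0;  x_4 = (x_3 − 0)/5 = -1/11
Digits: (2, 1, 2, 0).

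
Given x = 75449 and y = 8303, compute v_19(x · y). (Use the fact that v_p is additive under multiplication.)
v_19(626453047) = 5

v_p(x) = 3 (factor: 75449 = 19^3 · 11); v_p(y) = 2 (factor: 8303 = 19^2 · 23). Additivity: v_p(xy) = v_p(x) + v_p(y) = 3 + 2 = 5. (Direct check: xy = 626453047 = 19^5 · (253).)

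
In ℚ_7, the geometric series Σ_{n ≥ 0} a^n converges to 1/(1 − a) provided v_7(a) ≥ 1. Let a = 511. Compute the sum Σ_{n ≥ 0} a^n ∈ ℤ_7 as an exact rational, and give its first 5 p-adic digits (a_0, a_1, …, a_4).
Σ a^n = 1/(1 − a) = -1/510;  first 5 digits = (1, 3, 5, 5, 1)

v_7(a) = 1 ≥ 1, so the series converges in ℤ_7 to 1/(1 − a) = 1/(1 − 511) = -1/510. Expand this rational in ℤ_7: compute digits iteratively via d_i = x_i mod 7, x_{i+1} = (x_i − d_i)/7. The first 5 digits are (1, 3, 5, 5, 1).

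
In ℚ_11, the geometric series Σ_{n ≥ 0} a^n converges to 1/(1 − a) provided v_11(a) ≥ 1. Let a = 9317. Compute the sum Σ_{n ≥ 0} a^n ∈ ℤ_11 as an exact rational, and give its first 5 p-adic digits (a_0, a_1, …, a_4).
Σ a^n = 1/(1 − a) = -1/9316;  first 5 digits = (1, 0, 0, 7, 0)

v_11(a) = 3 ≥ 1, so the series converges in ℤ_11 to 1/(1 − a) = 1/(1 − 9317) = -1/9316. Expand this rational in ℤ_11: compute digits iteratively via d_i = x_i mod 11, x_{i+1} = (x_i − d_i)/11. The first 5 digits are (1, 0, 0, 7, 0).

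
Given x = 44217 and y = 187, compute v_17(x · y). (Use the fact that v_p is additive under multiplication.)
v_17(8268579) = 4

v_p(x) = 3 (factor: 44217 = 17^3 · 9); v_p(y) = 1 (factor: 187 = 17^1 · 11). Additivity: v_p(xy) = v_p(x) + v_p(y) = 3 + 1 = 4. (Direct check: xy = 8268579 = 17^4 · (99).)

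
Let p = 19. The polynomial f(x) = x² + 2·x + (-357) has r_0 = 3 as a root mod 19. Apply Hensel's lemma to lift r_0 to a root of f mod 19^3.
r_2 = 5551 (mod 6859)

Hensel: r_{i+1} = r_i − f(r_i)·(f′(r_i))^{-1} mod 19^{i+2}, f′(x) = 2x + 2. Iterate:
  r_0 = 3 (mod 19)
  r_1 = 136 (mod 361)
  r_2 = 5551 (mod 6859)
Final: r = 5551 satisfies f(r) ≡ 0 mod 19^3.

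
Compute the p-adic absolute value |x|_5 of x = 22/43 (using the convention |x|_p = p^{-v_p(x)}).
|22/43|_5 = 1

Step 1 — compute v_5(x) by factoring powers of 5 out of the numerator and denominator: v_5(22/43) = 0. Step 2 — apply |x|_p = p^{-v_p(x)} = 5^{0} = 1.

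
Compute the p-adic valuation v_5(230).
v_5(230) = 1

v_5(n) is the largest exponent k such that 5^k divides n. Factor out: 230 = 5^1 · 46. (Sign doesn't affect v_p.) So v_5(230) = 1.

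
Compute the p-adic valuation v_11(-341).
v_11(-341) = 1

v_11(n) is the largest exponent k such that 11^k divides n. Factor out: -341 = -11^1 · 31. (Sign doesn't affect v_p.) So v_11(-341) = 1.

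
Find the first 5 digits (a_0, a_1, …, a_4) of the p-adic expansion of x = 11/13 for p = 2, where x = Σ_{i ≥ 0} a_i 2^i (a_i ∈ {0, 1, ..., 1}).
(a_0, …, a_4) = (1, 1, 1, 0, 1)

v_2(11/13) = 0 (numerator and denominator both coprime to 2), so x ∈ ℤ_2^×. Compute digits iteratively via a_i = x_i mod 2, x_{i+1} = (x_i − a_i)/2, with x_0 = x:
  x_0 = 11/13;  a_0 = 1;  x_1 = (x_0 − 1)/2 = -1/13
  x_1 = -1/13;  a_1 = 1;  x_2 = (x_1 − 1)/2 = -7/13
  x_2 = -7/13;  a_2 = 1;  x_3 = (x_2 − 1)/2 = -10/13
  x_3 = -10/13;  a_3 = 0;  x_4 = (x_3 − 0)/2 = -5/13
  x_4 = -5/13;  a_4 = 1;  x_5 = (x_4 − 1)/2 = -9/13
Digits: (1, 1, 1, 0, 1).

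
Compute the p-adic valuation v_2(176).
v_2(176) = 4

v_2(n) is the largest exponent k such that 2^k divides n. Factor out: 176 = 2^4 · 11. (Sign doesn't affect v_p.) So v_2(176) = 4.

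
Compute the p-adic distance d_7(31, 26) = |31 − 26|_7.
d_7(31, 26) = 1

Step 1 — x − y = 31 − 26 = 5. Step 2 — v_7(5) = 0 (factor: 5 = (7^0 · 5); the sign does not affect v_p). Step 3 — |x − y|_7 = 7^{0} = 1.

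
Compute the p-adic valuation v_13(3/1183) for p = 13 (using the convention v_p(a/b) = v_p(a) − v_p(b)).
v_13(3/1183) = -2

Factor powers of 13 from the numerator and denominator of the reduced fraction: 3 = 13^0 · 3 and 1183 = 13^2 · 7. Apply v_p(a/b) = v_p(a) − v_p(b): v_13(3/1183) = 0 − 2 = -2.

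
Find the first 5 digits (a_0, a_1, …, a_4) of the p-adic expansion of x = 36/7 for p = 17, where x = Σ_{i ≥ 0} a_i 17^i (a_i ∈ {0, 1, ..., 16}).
(a_0, …, a_4) = (10, 7, 2, 12, 9)

v_17(36/7) = 0 (numerator and denominator both coprime to 17), so x ∈ ℤ_17^×. Compute digits iteratively via a_i = x_i mod 17, x_{i+1} = (x_i − a_i)/17, with x_0 = x:
  x_0 = 36/7;  a_0 = 10;  x_1 = (x_0 − 10)/17 = -2/7
  x_1 = -2/7;  a_1 = 7;  x_2 = (x_1 − 7)/17 = -3/7
  x_2 = -3/7;  a_2 = 2;  x_3 = (x_2 − 2)/17 = -1/7
  x_3 = -1/7;  a_3 = 12;  x_4 = (x_3 − 12)/17 = -5/7
  x_4 = -5/7;  a_4 = 9;  x_5 = (x_4 − 9)/17 = -4/7
Digits: (10, 7, 2, 12, 9).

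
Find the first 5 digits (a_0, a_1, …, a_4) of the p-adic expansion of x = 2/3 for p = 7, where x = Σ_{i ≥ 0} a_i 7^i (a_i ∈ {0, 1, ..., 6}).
(a_0, …, a_4) = (3, 2, 2, 2, 2)

v_7(2/3) = 0 (numerator and denominator both coprime to 7), so x ∈ ℤ_7^×. Compute digits iteratively via a_i = x_i mod 7, x_{i+1} = (x_i − a_i)/7, with x_0 = x:
  x_0 = 2/3;  a_0 = 3;  x_1 = (x_0 − 3)/7 = -1/3
  x_1 = -1/3;  a_1 = 2;  x_2 = (x_1 − 2)/7 = -1/3
  x_2 = -1/3;  a_2 = 2;  x_3 = (x_2 − 2)/7 = -1/3
  x_3 = -1/3;  a_3 = 2;  x_4 = (x_3 − 2)/7 = -1/3
  x_4 = -1/3;  a_4 = 2;  x_5 = (x_4 − 2)/7 = -1/3
Digits: (3, 2, 2, 2, 2).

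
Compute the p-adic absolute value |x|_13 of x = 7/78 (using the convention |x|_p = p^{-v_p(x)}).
|7/78|_13 = 13

Step 1 — compute v_13(x) by factoring powers of 13 out of the numerator and denominator: v_13(7/78) = -1. Step 2 — apply |x|_p = p^{-v_p(x)} = 13^{1} = 13.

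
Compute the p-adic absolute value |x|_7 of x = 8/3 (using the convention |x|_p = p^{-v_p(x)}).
|8/3|_7 = 1

Step 1 — compute v_7(x) by factoring powers of 7 out of the numerator and denominator: v_7(8/3) = 0. Step 2 — apply |x|_p = p^{-v_p(x)} = 7^{0} = 1.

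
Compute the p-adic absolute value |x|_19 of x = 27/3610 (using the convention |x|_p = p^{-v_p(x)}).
|27/3610|_19 = 361

Step 1 — compute v_19(x) by factoring powers of 19 out of the numerator and denominator: v_19(27/3610) = -2. Step 2 — apply |x|_p = p^{-v_p(x)} = 19^{2} = 361.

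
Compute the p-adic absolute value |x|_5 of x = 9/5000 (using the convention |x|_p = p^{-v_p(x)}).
|9/5000|_5 = 625

Step 1 — compute v_5(x) by factoring powers of 5 out of the numerator and denominator: v_5(9/5000) = -4. Step 2 — apply |x|_p = p^{-v_p(x)} = 5^{4} = 625.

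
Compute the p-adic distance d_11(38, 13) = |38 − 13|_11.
d_11(38, 13) = 1

Step 1 — x − y = 38 − 13 = 25. Step 2 — v_11(25) = 0 (factor: 25 = (11^0 · 25); the sign does not affect v_p). Step 3 — |x − y|_11 = 11^{0} = 1.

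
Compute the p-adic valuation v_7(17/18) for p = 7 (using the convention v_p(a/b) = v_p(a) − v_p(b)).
v_7(17/18) = 0

Factor powers of 7 from the numerator and denominator of the reduced fraction: 17 = 7^0 · 17 and 18 = 7^0 · 18. Apply v_p(a/b) = v_p(a) − v_p(b): v_7(17/18) = 0 − 0 = 0.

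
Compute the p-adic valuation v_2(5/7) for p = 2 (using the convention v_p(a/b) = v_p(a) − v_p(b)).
v_2(5/7) = 0

Factor powers of 2 from the numerator and denominator of the reduced fraction: 5 = 2^0 · 5 and 7 = 2^0 · 7. Apply v_p(a/b) = v_p(a) − v_p(b): v_2(5/7) = 0 − 0 = 0.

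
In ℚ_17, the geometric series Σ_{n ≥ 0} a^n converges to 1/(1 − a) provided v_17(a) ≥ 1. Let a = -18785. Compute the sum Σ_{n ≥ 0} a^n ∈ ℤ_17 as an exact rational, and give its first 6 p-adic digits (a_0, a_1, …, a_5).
Σ a^n = 1/(1 − a) = 1/18786;  first 6 digits = (1, 0, 3, 13, 8, 10)

v_17(a) = 2 ≥ 1, so the series converges in ℤ_17 to 1/(1 − a) = 1/(1 − (-18785)) = 1/18786. Expand this rational in ℤ_17: compute digits iteratively via d_i = x_i mod 17, x_{i+1} = (x_i − d_i)/17. The first 6 digits are (1, 0, 3, 13, 8, 10).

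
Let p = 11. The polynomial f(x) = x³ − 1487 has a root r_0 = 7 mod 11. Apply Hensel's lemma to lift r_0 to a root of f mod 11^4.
r_3 = 4528 (mod 14641)

Hensel: r_{i+1} = r_i − f(r_i)/f′(r_i) mod 11^{i+2}, where f′(x) = 3x². Iterate:
  r_0 = 7 (mod 11)
  r_1 = 51 (mod 121)
  r_2 = 535 (mod 1331)
  r_3 = 4528 (mod 14641)
Final: r = 4528 with f(r) ≡ 0 mod 11^4.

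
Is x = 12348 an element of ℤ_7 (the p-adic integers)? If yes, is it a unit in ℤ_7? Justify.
x ∈ ℤ_7 but not a unit; v_7(x) = 3 > 0

ℤ_7 = {x ∈ ℚ_7 : v_7(x) ≥ 0} and ℤ_7^× = {x ∈ ℤ_7 : v_7(x) = 0}. Here v_7(12348) = v_7(num) − v_7(den) = 3; compare against these criteria.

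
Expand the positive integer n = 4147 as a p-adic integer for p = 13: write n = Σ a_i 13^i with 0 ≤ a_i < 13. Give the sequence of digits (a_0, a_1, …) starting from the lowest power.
(a_0, a_1, …) = (0, 7, 11, 1)

Repeated division by 13 gives the digits low-to-high: 4147 = 7·13^1 + 11·13^2 + 1·13^3. Digit sequence: (0, 7, 11, 1).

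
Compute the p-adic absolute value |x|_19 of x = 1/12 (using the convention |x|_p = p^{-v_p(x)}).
|1/12|_19 = 1

Step 1 — compute v_19(x) by factoring powers of 19 out of the numerator and denominator: v_19(1/12) = 0. Step 2 — apply |x|_p = p^{-v_p(x)} = 19^{0} = 1.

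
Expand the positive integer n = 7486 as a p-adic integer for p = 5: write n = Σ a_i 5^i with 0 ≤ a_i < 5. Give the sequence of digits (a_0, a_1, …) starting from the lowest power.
(a_0, a_1, …) = (1, 2, 4, 4, 1, 2)

Repeated division by 5 gives the digits low-to-high: 7486 = 1 + 2·5^1 + 4·5^2 + 4·5^3 + 1·5^4 + 2·5^5. Digit sequence: (1, 2, 4, 4, 1, 2).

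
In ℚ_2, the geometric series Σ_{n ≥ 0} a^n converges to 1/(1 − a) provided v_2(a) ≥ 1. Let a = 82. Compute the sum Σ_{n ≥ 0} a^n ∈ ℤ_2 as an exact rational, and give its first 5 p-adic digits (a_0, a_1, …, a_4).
Σ a^n = 1/(1 − a) = -1/81;  first 5 digits = (1, 1, 1, 1, 0)

v_2(a) = 1 ≥ 1, so the series converges in ℤ_2 to 1/(1 − a) = 1/(1 − 82) = -1/81. Expand this rational in ℤ_2: compute digits iteratively via d_i = x_i mod 2, x_{i+1} = (x_i − d_i)/2. The first 5 digits are (1, 1, 1, 1, 0).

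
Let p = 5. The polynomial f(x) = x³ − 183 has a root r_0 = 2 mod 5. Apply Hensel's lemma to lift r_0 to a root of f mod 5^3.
r_2 = 27 (mod 125)

Hensel: r_{i+1} = r_i − f(r_i)/f′(r_i) mod 5^{i+2}, where f′(x) = 3x². Iterate:
  r_0 = 2 (mod 5)
  r_1 = 2 (mod 25)
  r_2 = 27 (mod 125)
Final: r = 27 with f(r) ≡ 0 mod 5^3.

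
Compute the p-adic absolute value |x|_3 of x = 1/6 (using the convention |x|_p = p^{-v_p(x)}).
|1/6|_3 = 3

Step 1 — compute v_3(x) by factoring powers of 3 out of the numerator and denominator: v_3(1/6) = -1. Step 2 — apply |x|_p = p^{-v_p(x)} = 3^{1} = 3.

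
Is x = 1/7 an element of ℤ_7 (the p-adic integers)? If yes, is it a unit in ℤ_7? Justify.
x ∉ ℤ_7 (v_7(x) = -1 < 0)

ℤ_7 = {x ∈ ℚ_7 : v_7(x) ≥ 0} and ℤ_7^× = {x ∈ ℤ_7 : v_7(x) = 0}. Here v_7(1/7) = v_7(num) − v_7(den) = -1; compare against these criteria.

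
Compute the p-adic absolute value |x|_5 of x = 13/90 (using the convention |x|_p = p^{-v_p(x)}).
|13/90|_5 = 5

Step 1 — compute v_5(x) by factoring powers of 5 out of the numerator and denominator: v_5(13/90) = -1. Step 2 — apply |x|_p = p^{-v_p(x)} = 5^{1} = 5.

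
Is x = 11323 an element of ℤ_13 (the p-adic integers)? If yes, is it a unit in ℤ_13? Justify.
x ∈ ℤ_13 but not a unit; v_13(x) = 2 > 0

ℤ_13 = {x ∈ ℚ_13 : v_13(x) ≥ 0} and ℤ_13^× = {x ∈ ℤ_13 : v_13(x) = 0}. Here v_13(11323) = v_13(num) − v_13(den) = 2; compare against these criteria.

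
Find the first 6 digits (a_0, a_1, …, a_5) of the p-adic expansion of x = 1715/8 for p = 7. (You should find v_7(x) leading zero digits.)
(a_0, …, a_5) = (0, 0, 0, 5, 2, 4)

v_7(1715/8) = 3, so a_0 = ... = a_2 = 0. Factor out: x = 7^3 · u with u = 5/8 a unit in ℤ_7. Expand u iteratively via a_{v+i} = u_i mod 7, u_{i+1} = (u_i − a_{v+i})/7:
  u_0 = 5/8;  a_3 = 5;  u_1 = (u_0 − 5)/7 = -5/8
  u_1 = -5/8;  a_4 = 2;  u_2 = (u_1 − 2)/7 = -3/8
  u_2 = -3/8;  a_5 = 4;  u_3 = (u_2 − 4)/7 = -5/8
Digits: (0, 0, 0, 5, 2, 4).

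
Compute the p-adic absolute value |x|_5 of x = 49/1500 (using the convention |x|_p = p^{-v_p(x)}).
|49/1500|_5 = 125

Step 1 — compute v_5(x) by factoring powers of 5 out of the numerator and denominator: v_5(49/1500) = -3. Step 2 — apply |x|_p = p^{-v_p(x)} = 5^{3} = 125.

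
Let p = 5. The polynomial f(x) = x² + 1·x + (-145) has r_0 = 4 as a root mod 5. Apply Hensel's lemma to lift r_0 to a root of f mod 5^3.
r_2 = 4 (mod 125)

Hensel: r_{i+1} = r_i − f(r_i)·(f′(r_i))^{-1} mod 5^{i+2}, f′(x) = 2x + 1. Iterate:
  r_0 = 4 (mod 5)
  r_1 = 4 (mod 25)
  r_2 = 4 (mod 125)
Final: r = 4 satisfies f(r) ≡ 0 mod 5^3.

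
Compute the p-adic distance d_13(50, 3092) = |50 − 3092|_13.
d_13(50, 3092) = 1/169

Step 1 — x − y = 50 − 3092 = -3042. Step 2 — v_13(-3042) = 2 (factor: -3042 = −(13^2 · 18); the sign does not affect v_p). Step 3 — |x − y|_13 = 13^{-2} = 1/169.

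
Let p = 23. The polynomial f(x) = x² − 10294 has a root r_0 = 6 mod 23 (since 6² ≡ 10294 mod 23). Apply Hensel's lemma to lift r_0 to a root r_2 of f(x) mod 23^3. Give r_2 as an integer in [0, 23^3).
r_2 = 8884 (mod 12167)

Hensel's recurrence: r_{i+1} = r_i − f(r_i)·(f′(r_i))^{-1} mod 23^{i+2}, with f′(x) = 2x. Iterate:
  r_0 = 6 (mod 23)
  r_1 = 420 (mod 529)
  r_2 = 8884 (mod 12167)
Final: r_2 = 8884, and one checks f(r_2) ≡ 0 mod 23^3.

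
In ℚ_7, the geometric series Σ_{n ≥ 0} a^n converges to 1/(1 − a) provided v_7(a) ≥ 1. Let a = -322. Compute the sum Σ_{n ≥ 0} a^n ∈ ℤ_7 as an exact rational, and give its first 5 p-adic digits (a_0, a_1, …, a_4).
Σ a^n = 1/(1 − a) = 1/323;  first 5 digits = (1, 3, 2, 6, 1)

v_7(a) = 1 ≥ 1, so the series converges in ℤ_7 to 1/(1 − a) = 1/(1 − (-322)) = 1/323. Expand this rational in ℤ_7: compute digits iteratively via d_i = x_i mod 7, x_{i+1} = (x_i − d_i)/7. The first 5 digits are (1, 3, 2, 6, 1).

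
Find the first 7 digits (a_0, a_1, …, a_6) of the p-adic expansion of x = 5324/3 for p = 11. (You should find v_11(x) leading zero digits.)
(a_0, …, a_6) = (0, 0, 0, 5, 7, 3, 7)

v_11(5324/3) = 3, so a_0 = ... = a_2 = 0. Factor out: x = 11^3 · u with u = 4/3 a unit in ℤ_11. Expand u iteratively via a_{v+i} = u_i mod 11, u_{i+1} = (u_i − a_{v+i})/11:
  u_0 = 4/3;  a_3 = 5;  u_1 = (u_0 − 5)/11 = -1/3
  u_1 = -1/3;  a_4 = 7;  u_2 = (u_1 − 7)/11 = -2/3
  u_2 = -2/3;  a_5 = 3;  u_3 = (u_2 − 3)/11 = -1/3
  u_3 = -1/3;  a_6 = 7;  u_4 = (u_3 − 7)/11 = -2/3
Digits: (0, 0, 0, 5, 7, 3, 7).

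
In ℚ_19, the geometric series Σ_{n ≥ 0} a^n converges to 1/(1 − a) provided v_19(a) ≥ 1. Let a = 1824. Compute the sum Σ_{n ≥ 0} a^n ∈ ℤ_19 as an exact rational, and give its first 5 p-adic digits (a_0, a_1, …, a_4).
Σ a^n = 1/(1 − a) = -1/1823;  first 5 digits = (1, 1, 6, 11, 3)

v_19(a) = 1 ≥ 1, so the series converges in ℤ_19 to 1/(1 − a) = 1/(1 − 1824) = -1/1823. Expand this rational in ℤ_19: compute digits iteratively via d_i = x_i mod 19, x_{i+1} = (x_i − d_i)/19. The first 5 digits are (1, 1, 6, 11, 3).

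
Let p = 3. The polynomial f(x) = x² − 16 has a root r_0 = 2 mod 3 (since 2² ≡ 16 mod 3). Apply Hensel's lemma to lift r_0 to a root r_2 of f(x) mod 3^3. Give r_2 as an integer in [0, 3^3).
r_2 = 23 (mod 27)

Hensel's recurrence: r_{i+1} = r_i − f(r_i)·(f′(r_i))^{-1} mod 3^{i+2}, with f′(x) = 2x. Iterate:
  r_0 = 2 (mod 3)
  r_1 = 5 (mod 9)
  r_2 = 23 (mod 27)
Final: r_2 = 23, and one checks f(r_2) ≡ 0 mod 3^3.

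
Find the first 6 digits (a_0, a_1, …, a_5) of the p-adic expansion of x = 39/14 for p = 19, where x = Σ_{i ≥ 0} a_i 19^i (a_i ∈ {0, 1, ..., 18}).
(a_0, …, a_5) = (15, 17, 14, 6, 1, 4)

v_19(39/14) = 0 (numerator and denominator both coprime to 19), so x ∈ ℤ_19^×. Compute digits iteratively via a_i = x_i mod 19, x_{i+1} = (x_i − a_i)/19, with x_0 = x:
  x_0 = 39/14;  a_0 = 15;  x_1 = (x_0 − 15)/19 = -9/14
  x_1 = -9/14;  a_1 = 17;  x_2 = (x_1 − 17)/19 = -13/14
  x_2 = -13/14;  a_2 = 14;  x_3 = (x_2 − 14)/19 = -11/14
  x_3 = -11/14;  a_3 = 6;  x_4 = (x_3 − 6)/19 = -5/14
  x_4 = -5/14;  a_4 = 1;  x_5 = (x_4 − 1)/19 = -1/14
  x_5 = -1/14;  a_5 = 4;  x_6 = (x_5 − 4)/19 = -3/14
Digits: (15, 17, 14, 6, 1, 4).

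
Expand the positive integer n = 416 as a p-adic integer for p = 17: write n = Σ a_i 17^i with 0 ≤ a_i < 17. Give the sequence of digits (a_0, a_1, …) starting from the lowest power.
(a_0, a_1, …) = (8, 7, 1)

Repeated division by 17 gives the digits low-to-high: 416 = 8 + 7·17^1 + 1·17^2. Digit sequence: (8, 7, 1).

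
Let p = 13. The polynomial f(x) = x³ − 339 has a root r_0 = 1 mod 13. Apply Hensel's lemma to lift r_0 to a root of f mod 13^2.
r_1 = 1 (mod 169)

Hensel: r_{i+1} = r_i − f(r_i)/f′(r_i) mod 13^{i+2}, where f′(x) = 3x². Iterate:
  r_0 = 1 (mod 13)
  r_1 = 1 (mod 169)
Final: r = 1 with f(r) ≡ 0 mod 13^2.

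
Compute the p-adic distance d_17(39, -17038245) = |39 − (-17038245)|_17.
d_17(39, -17038245) = 1/1419857

Step 1 — x − y = 39 − (-17038245) = 17038284. Step 2 — v_17(17038284) = 5 (factor: 17038284 = (17^5 · 12); the sign does not affect v_p). Step 3 — |x − y|_17 = 17^{-5} = 1/1419857.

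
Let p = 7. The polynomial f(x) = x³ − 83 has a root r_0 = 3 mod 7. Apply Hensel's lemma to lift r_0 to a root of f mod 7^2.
r_1 = 45 (mod 49)

Hensel: r_{i+1} = r_i − f(r_i)/f′(r_i) mod 7^{i+2}, where f′(x) = 3x². Iterate:
  r_0 = 3 (mod 7)
  r_1 = 45 (mod 49)
Final: r = 45 with f(r) ≡ 0 mod 7^2.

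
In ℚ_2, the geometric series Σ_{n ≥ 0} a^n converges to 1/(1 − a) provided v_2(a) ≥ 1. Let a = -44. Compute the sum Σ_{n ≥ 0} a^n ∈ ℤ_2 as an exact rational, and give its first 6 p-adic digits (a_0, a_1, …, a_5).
Σ a^n = 1/(1 − a) = 1/45;  first 6 digits = (1, 0, 1, 0, 0, 1)

v_2(a) = 2 ≥ 1, so the series converges in ℤ_2 to 1/(1 − a) = 1/(1 − (-44)) = 1/45. Expand this rational in ℤ_2: compute digits iteratively via d_i = x_i mod 2, x_{i+1} = (x_i − d_i)/2. The first 6 digits are (1, 0, 1, 0, 0, 1).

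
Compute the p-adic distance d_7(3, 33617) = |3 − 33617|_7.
d_7(3, 33617) = 1/16807

Step 1 — x − y = 3 − 33617 = -33614. Step 2 — v_7(-33614) = 5 (factor: -33614 = −(7^5 · 2); the sign does not affect v_p). Step 3 — |x − y|_7 = 7^{-5} = 1/16807.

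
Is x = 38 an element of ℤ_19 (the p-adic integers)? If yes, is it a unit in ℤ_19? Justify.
x ∈ ℤ_19 but not a unit; v_19(x) = 1 > 0

ℤ_19 = {x ∈ ℚ_19 : v_19(x) ≥ 0} and ℤ_19^× = {x ∈ ℤ_19 : v_19(x) = 0}. Here v_19(38) = v_19(num) − v_19(den) = 1; compare against these criteria.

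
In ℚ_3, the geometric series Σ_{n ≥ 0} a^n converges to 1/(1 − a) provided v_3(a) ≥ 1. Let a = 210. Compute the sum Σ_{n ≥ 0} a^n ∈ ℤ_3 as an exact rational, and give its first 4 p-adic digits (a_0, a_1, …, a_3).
Σ a^n = 1/(1 − a) = -1/209;  first 4 digits = (1, 1, 0, 1)

v_3(a) = 1 ≥ 1, so the series converges in ℤ_3 to 1/(1 − a) = 1/(1 − 210) = -1/209. Expand this rational in ℤ_3: compute digits iteratively via d_i = x_i mod 3, x_{i+1} = (x_i − d_i)/3. The first 4 digits are (1, 1, 0, 1).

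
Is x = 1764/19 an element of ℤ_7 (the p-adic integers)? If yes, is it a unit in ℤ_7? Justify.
x ∈ ℤ_7 but not a unit; v_7(x) = 2 > 0

ℤ_7 = {x ∈ ℚ_7 : v_7(x) ≥ 0} and ℤ_7^× = {x ∈ ℤ_7 : v_7(x) = 0}. Here v_7(1764/19) = v_7(num) − v_7(den) = 2; compare against these criteria.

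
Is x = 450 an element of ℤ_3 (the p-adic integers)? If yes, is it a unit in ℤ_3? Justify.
x ∈ ℤ_3 but not a unit; v_3(x) = 2 > 0

ℤ_3 = {x ∈ ℚ_3 : v_3(x) ≥ 0} and ℤ_3^× = {x ∈ ℤ_3 : v_3(x) = 0}. Here v_3(450) = v_3(num) − v_3(den) = 2; compare against these criteria.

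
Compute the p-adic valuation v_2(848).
v_2(848) = 4

v_2(n) is the largest exponent k such that 2^k divides n. Factor out: 848 = 2^4 · 53. (Sign doesn't affect v_p.) So v_2(848) = 4.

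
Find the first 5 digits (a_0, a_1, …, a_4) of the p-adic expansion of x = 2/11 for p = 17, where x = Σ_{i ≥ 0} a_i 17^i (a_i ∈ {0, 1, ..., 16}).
(a_0, …, a_4) = (11, 4, 9, 1, 3)

v_17(2/11) = 0 (numerator and denominator both coprime to 17), so x ∈ ℤ_17^×. Compute digits iteratively via a_i = x_i mod 17, x_{i+1} = (x_i − a_i)/17, with x_0 = x:
  x_0 = 2/11;  a_0 = 11;  x_1 = (x_0 − 11)/17 = -7/11
  x_1 = -7/11;  a_1 = 4;  x_2 = (x_1 − 4)/17 = -3/11
  x_2 = -3/11;  a_2 = 9;  x_3 = (x_2 − 9)/17 = -6/11
  x_3 = -6/11;  a_3 = 1;  x_4 = (x_3 − 1)/17 = -1/11
  x_4 = -1/11;  a_4 = 3;  x_5 = (x_4 − 3)/17 = -2/11
Digits: (11, 4, 9, 1, 3).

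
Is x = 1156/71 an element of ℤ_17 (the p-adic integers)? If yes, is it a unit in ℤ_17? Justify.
x ∈ ℤ_17 but not a unit; v_17(x) = 2 > 0

ℤ_17 = {x ∈ ℚ_17 : v_17(x) ≥ 0} and ℤ_17^× = {x ∈ ℤ_17 : v_17(x) = 0}. Here v_17(1156/71) = v_17(num) − v_17(den) = 2; compare against these criteria.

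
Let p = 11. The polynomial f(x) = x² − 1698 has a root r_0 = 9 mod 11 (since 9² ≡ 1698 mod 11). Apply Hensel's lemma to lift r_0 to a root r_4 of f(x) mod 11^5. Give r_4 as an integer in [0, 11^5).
r_4 = 94741 (mod 161051)

Hensel's recurrence: r_{i+1} = r_i − f(r_i)·(f′(r_i))^{-1} mod 11^{i+2}, with f′(x) = 2x. Iterate:
  r_0 = 9 (mod 11)
  r_1 = 119 (mod 121)
  r_2 = 240 (mod 1331)
  r_3 = 6895 (mod 14641)
  r_4 = 94741 (mod 161051)
Final: r_4 = 94741, and one checks f(r_4) ≡ 0 mod 11^5.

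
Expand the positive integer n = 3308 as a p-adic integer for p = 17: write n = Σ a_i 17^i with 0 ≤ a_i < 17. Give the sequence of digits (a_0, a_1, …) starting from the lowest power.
(a_0, a_1, …) = (10, 7, 11)

Repeated division by 17 gives the digits low-to-high: 3308 = 10 + 7·17^1 + 11·17^2. Digit sequence: (10, 7, 11).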